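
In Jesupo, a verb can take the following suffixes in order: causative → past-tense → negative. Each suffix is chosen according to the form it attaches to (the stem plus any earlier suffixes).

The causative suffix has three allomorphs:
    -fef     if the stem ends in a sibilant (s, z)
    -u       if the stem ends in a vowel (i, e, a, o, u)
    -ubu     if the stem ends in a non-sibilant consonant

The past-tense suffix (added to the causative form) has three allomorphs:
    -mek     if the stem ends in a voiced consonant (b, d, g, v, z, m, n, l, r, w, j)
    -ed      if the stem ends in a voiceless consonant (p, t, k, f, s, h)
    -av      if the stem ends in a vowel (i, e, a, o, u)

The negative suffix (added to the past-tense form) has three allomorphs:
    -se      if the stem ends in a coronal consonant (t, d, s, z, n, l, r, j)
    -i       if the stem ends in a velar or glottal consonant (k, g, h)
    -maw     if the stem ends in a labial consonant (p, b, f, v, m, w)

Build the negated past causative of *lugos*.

lugosfefedse

Since the final sound of *lugos* is /s/ (a sibilant), it takes -fef, giving *lugosfef*.
The causative form *lugosfef*: final sound = /f/, a voiceless consonant → -ed → *lugosfefed*.
The past-tense form *lugosfefed*: final consonant = /d/, coronal → -se → *lugosfefedse*.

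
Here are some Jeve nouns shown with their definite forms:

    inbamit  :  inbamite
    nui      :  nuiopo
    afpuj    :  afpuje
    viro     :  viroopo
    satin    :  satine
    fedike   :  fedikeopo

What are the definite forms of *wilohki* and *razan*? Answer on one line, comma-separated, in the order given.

wilohkiopo, razane

Looking at the final sound of each stem: -e when the stem ends in a consonant (*inbamit*, *afpuj*, *satin*); -opo when the stem ends in a vowel (*nui*, *viro*, *fedike*).
The final sound of *wilohki* is /i/, which is a vowel, so the suffix is -opo, giving *wilohkiopo*.
*razan* — final sound /n/ (a consonant) → -e → *razane*.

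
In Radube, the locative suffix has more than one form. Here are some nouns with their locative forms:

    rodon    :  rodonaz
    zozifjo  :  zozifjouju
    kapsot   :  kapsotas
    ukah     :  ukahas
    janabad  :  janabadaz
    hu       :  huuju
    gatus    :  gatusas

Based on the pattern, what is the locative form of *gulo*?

The alternation tracks the final sound of the stem — -as when the stem ends in a voiceless consonant (*kapsot*, *ukah*, *gatus*); -az when the stem ends in a voiced consonant (*rodon*, *janabad*); -uju when the stem ends in a vowel (*zozifjo*, *hu*).
*gulo* — final sound /o/ (a vowel) → -uju → *gulouju*.

gulouju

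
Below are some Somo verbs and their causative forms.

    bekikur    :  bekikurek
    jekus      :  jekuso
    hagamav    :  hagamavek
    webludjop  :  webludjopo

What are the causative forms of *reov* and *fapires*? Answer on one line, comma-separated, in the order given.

The pattern is voicing of the final consonant: -o when the stem ends in a voiceless consonant (*jekus*, *webludjop*); -ek when the stem ends in a voiced consonant (*bekikur*, *hagamav*).
The final consonant of *reov* is /v/, which is voiced, so the suffix is -ek, giving *reovek*.
The final consonant of *fapires* is /s/, which is voiceless, so the suffix is -o, giving *fapireso*.

reovek, fapireso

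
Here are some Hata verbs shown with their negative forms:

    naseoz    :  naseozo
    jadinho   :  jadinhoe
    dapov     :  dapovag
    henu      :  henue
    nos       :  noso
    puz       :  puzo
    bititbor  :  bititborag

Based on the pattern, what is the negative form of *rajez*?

rajezo

The alternation tracks the final sound of the stem — -o when the stem ends in a sibilant (*naseoz*, *nos*, *puz*); -ag when the stem ends in a non-sibilant consonant (*dapov*, *bititbor*); -e when the stem ends in a vowel (*jadinho*, *henu*).
Since the final sound of *rajez* is /z/ (a sibilant), it takes -o, giving *rajezo*.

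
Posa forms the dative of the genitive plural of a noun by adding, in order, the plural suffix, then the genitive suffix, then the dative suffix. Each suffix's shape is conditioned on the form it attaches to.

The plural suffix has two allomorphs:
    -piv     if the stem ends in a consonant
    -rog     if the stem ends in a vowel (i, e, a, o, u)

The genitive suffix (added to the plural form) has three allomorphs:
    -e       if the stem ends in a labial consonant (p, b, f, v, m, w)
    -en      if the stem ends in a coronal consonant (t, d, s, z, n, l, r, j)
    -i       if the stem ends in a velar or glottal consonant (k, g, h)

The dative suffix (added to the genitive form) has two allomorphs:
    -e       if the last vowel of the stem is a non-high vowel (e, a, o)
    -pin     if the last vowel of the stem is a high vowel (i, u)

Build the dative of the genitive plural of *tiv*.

The final sound of *tiv* is /v/, which is a consonant, so the plural suffix is -piv, giving *tivpiv*.
The plural form *tivpiv* — final consonant /v/ (labial) → -e → *tivpive*.
The last vowel of the genitive form *tivpive* is /e/, which is a non-high vowel, so the dative suffix is -e, giving *tivpivee*.

tivpivee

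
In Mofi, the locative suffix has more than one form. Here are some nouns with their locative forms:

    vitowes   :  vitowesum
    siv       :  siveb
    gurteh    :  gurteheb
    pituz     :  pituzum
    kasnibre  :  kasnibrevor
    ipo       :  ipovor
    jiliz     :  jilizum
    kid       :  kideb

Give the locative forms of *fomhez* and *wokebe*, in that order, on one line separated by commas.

fomhezum, wokebevor

The alternation tracks the final sound of the stem — -um when the stem ends in a sibilant (*vitowes*, *pituz*, *jiliz*); -eb when the stem ends in a non-sibilant consonant (*siv*, *gurteh*, *kid*); -vor when the stem ends in a vowel (*kasnibre*, *ipo*).
*fomhez*: final sound = /z/, a sibilant → -um → *fomhezum*.
The final sound of *wokebe* is /e/, which is a vowel, so the suffix is -vor, giving *wokebevor*.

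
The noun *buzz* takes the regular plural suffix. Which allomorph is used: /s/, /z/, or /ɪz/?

/ɪz/

The stem *buzz* ends in a sibilant (/s, z, ʃ, ʒ, tʃ, dʒ/).
The plural suffix surfaces as /ɪz/ after sibilants, /s/ after other voiceless consonants, and /z/ after other voiced sounds.
So the plural -s on *buzz* is pronounced /ɪz/.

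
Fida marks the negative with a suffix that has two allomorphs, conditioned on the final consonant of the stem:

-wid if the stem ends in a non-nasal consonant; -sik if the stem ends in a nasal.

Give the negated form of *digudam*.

Since the final consonant of *digudam* is /m/ (a nasal), it takes -sik, giving *digudamsik*.

digudamsik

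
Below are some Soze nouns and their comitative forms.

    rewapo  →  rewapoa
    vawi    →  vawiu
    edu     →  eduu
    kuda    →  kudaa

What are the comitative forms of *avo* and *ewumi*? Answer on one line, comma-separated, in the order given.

The suffix is conditioned by the last vowel: -u when the last vowel of the stem is a high vowel (*vawi*, *edu*); -a when the last vowel of the stem is a non-high vowel (*rewapo*, *kuda*).
*avo* — last vowel /o/ (a non-high vowel) → -a → *avoa*.
The last vowel of *ewumi* is /i/, which is a high vowel, so the suffix is -u, giving *ewumiu*.

avoa, ewumiu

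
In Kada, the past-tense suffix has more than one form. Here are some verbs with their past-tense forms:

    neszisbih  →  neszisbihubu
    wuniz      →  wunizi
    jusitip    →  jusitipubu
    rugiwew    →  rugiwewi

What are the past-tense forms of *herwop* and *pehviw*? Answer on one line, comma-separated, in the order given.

herwopubu, pehviwi

The alternation tracks the final consonant of the stem — -ubu when the stem ends in a voiceless consonant (*neszisbih*, *jusitip*); -i when the stem ends in a voiced consonant (*wuniz*, *rugiwew*).
*herwop*: final consonant = /p/, voiceless → -ubu → *herwopubu*.
The final consonant of *pehviw* is /w/, which is voiced, so the suffix is -i, giving *pehviwi*.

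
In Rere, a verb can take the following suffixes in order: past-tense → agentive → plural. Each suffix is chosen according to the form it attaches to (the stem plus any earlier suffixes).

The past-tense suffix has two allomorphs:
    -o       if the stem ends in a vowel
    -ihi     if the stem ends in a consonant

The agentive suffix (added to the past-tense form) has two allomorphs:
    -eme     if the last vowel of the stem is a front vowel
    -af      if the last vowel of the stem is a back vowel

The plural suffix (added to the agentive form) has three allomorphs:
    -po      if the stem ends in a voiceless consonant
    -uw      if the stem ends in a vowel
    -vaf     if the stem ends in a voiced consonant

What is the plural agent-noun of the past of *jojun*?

jojunihiemeuw

*jojun* — final sound /n/ (a consonant) → -ihi → *jojunihi*.
Since the last vowel of the past-tense form *jojunihi* is /i/ (a front vowel), it takes -eme, giving *jojunihieme*.
The final sound of the agentive form *jojunihieme* is /e/, which is a vowel, so the plural suffix is -uw, giving *jojunihiemeuw*.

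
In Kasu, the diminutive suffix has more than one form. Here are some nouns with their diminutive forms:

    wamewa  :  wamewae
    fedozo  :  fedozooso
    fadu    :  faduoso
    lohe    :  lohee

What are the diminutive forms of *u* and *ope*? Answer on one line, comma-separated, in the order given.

uoso, opee

The alternation tracks the last vowel of the stem — -oso when the last vowel of the stem is a rounded vowel (*fedozo*, *fadu*); -e when the last vowel of the stem is an unrounded vowel (*wamewa*, *lohe*).
*u*: last vowel = /u/, a rounded vowel → -oso → *uoso*.
Since the last vowel of *ope* is /e/ (an unrounded vowel), it takes -e, giving *opee*.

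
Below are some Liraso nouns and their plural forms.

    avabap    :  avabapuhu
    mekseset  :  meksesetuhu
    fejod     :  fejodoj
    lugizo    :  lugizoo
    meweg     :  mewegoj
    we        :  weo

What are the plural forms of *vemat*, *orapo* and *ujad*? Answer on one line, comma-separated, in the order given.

vematuhu, orapoo, ujadoj

Looking at the final sound of each stem: -uhu when the stem ends in a voiceless consonant (*avabap*, *mekseset*); -oj when the stem ends in a voiced consonant (*fejod*, *meweg*); -o when the stem ends in a vowel (*lugizo*, *we*).
Since the final sound of *vemat* is /t/ (a voiceless consonant), it takes -uhu, giving *vematuhu*.
*orapo* — final sound /o/ (a vowel) → -o → *orapoo*.
*ujad* — final sound /d/ (a voiced consonant) → -oj → *ujadoj*.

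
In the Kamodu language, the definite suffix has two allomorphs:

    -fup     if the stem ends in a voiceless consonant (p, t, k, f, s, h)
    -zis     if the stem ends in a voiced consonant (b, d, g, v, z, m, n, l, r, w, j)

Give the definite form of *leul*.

leulzis

*leul* — final consonant /l/ (voiced) → -zis → *leulzis*.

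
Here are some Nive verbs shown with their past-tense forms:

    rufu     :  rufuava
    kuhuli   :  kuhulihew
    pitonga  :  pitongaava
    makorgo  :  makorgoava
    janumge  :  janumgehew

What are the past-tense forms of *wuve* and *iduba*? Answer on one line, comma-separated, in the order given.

wuvehew, idubaava

The pattern is front/back vowel harmony: -hew when the last vowel of the stem is a front vowel (*kuhuli*, *janumge*); -ava when the last vowel of the stem is a back vowel (*rufu*, *pitonga*, *makorgo*).
*wuve* — last vowel /e/ (a front vowel) → -hew → *wuvehew*.
The last vowel of *iduba* is /a/, which is a back vowel, so the suffix is -ava, giving *idubaava*.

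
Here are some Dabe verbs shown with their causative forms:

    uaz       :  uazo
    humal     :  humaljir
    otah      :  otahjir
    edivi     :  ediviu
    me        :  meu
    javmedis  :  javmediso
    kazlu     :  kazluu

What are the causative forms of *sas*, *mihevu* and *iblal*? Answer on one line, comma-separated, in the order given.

saso, mihevuu, iblaljir

The alternation tracks the final sound of the stem — -o when the stem ends in a sibilant (*uaz*, *javmedis*); -jir when the stem ends in a non-sibilant consonant (*humal*, *otah*); -u when the stem ends in a vowel (*edivi*, *me*, *kazlu*).
Since the final sound of *sas* is /s/ (a sibilant), it takes -o, giving *saso*.
*mihevu* — final sound /u/ (a vowel) → -u → *mihevuu*.
Since the final sound of *iblal* is /l/ (a non-sibilant consonant), it takes -jir, giving *iblaljir*.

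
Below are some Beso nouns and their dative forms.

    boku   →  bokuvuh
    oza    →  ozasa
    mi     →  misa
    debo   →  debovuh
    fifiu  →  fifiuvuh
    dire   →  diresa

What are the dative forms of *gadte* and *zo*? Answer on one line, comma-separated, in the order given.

The suffix is conditioned by the last vowel: -vuh when the last vowel of the stem is a rounded vowel (*boku*, *debo*, *fifiu*); -sa when the last vowel of the stem is an unrounded vowel (*oza*, *mi*, *dire*).
*gadte* — last vowel /e/ (an unrounded vowel) → -sa → *gadtesa*.
*zo* — last vowel /o/ (a rounded vowel) → -vuh → *zovuh*.

gadtesa, zovuh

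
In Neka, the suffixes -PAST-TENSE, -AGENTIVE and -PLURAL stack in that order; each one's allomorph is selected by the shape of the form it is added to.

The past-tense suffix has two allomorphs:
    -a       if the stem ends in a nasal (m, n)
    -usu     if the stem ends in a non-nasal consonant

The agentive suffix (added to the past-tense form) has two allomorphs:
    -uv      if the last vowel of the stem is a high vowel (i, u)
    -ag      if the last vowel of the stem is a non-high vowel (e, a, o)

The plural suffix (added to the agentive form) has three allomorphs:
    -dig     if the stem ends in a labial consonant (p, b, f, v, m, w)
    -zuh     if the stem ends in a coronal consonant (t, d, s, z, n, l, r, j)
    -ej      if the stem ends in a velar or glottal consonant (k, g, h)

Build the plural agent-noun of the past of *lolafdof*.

lolafdofusuuvdig

*lolafdof*: final consonant = /f/, non-nasal → -usu → *lolafdofusu*.
Since the last vowel of the past-tense form *lolafdofusu* is /u/ (a high vowel), it takes -uv, giving *lolafdofusuuv*.
Since the final consonant of the agentive form *lolafdofusuuv* is /v/ (labial), it takes -dig, giving *lolafdofusuuvdig*.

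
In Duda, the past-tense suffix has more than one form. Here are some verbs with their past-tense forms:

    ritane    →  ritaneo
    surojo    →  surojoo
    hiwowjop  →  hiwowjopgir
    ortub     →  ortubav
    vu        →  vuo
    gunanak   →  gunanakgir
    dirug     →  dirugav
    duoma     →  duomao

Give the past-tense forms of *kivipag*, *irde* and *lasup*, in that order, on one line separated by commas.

kivipagav, irdeo, lasupgir

Looking at the final sound of each stem: -gir when the stem ends in a voiceless consonant (*hiwowjop*, *gunanak*); -av when the stem ends in a voiced consonant (*ortub*, *dirug*); -o when the stem ends in a vowel (*ritane*, *surojo*, *vu*, *duoma*).
Since the final sound of *kivipag* is /g/ (a voiced consonant), it takes -av, giving *kivipagav*.
The final sound of *irde* is /e/, which is a vowel, so the suffix is -o, giving *irdeo*.
*lasup* — final sound /p/ (a voiceless consonant) → -gir → *lasupgir*.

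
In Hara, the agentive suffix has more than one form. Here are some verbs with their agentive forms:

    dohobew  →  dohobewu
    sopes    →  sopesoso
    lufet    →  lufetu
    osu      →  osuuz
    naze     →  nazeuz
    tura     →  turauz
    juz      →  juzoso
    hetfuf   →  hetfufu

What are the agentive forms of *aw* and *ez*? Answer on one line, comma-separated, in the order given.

The alternation tracks the final sound of the stem — -oso when the stem ends in a sibilant (*sopes*, *juz*); -u when the stem ends in a non-sibilant consonant (*dohobew*, *lufet*, *hetfuf*); -uz when the stem ends in a vowel (*osu*, *naze*, *tura*).
The final sound of *aw* is /w/, which is a non-sibilant consonant, so the suffix is -u, giving *awu*.
*ez* — final sound /z/ (a sibilant) → -oso → *ezoso*.

awu, ezoso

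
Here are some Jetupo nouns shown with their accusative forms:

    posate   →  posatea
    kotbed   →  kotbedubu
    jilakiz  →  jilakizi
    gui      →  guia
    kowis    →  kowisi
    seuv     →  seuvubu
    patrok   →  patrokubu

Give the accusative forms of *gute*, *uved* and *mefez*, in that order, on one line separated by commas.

The alternation tracks the final sound of the stem — -i when the stem ends in a sibilant (*jilakiz*, *kowis*); -ubu when the stem ends in a non-sibilant consonant (*kotbed*, *seuv*, *patrok*); -a when the stem ends in a vowel (*posate*, *gui*).
The final sound of *gute* is /e/, which is a vowel, so the suffix is -a, giving *gutea*.
Since the final sound of *uved* is /d/ (a non-sibilant consonant), it takes -ubu, giving *uvedubu*.
Since the final sound of *mefez* is /z/ (a sibilant), it takes -i, giving *mefezi*.

gutea, uvedubu, mefezi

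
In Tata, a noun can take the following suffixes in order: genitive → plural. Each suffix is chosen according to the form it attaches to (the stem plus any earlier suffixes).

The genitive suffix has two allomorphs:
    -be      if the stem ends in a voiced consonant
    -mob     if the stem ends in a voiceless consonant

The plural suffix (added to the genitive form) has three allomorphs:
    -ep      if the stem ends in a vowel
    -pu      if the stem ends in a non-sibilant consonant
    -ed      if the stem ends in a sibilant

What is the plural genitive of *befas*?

*befas* — final consonant /s/ (voiceless) → -mob → *befasmob*.
The final sound of the genitive form *befasmob* is /b/, which is a non-sibilant consonant, so the plural suffix is -pu, giving *befasmobpu*.

befasmobpu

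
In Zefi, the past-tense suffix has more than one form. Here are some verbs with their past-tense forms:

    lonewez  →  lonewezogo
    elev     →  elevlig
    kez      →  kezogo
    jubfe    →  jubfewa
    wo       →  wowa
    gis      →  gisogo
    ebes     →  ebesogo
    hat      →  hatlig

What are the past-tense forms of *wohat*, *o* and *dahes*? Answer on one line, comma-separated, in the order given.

The pattern is sibilance of the final sound: -ogo when the stem ends in a sibilant (*lonewez*, *kez*, *gis*, *ebes*); -lig when the stem ends in a non-sibilant consonant (*elev*, *hat*); -wa when the stem ends in a vowel (*jubfe*, *wo*).
*wohat*: final sound = /t/, a non-sibilant consonant → -lig → *wohatlig*.
*o*: final sound = /o/, a vowel → -wa → *owa*.
Since the final sound of *dahes* is /s/ (a sibilant), it takes -ogo, giving *dahesogo*.

wohatlig, owa, dahesogo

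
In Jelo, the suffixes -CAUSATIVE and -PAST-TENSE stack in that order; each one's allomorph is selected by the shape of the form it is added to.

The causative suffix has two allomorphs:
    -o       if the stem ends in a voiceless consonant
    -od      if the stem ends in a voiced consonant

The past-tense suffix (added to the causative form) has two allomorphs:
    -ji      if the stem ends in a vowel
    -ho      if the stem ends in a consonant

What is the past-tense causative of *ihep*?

*ihep* — final consonant /p/ (voiceless) → -o → *ihepo*.
Since the final sound of the causative form *ihepo* is /o/ (a vowel), it takes -ji, giving *ihepoji*.

ihepoji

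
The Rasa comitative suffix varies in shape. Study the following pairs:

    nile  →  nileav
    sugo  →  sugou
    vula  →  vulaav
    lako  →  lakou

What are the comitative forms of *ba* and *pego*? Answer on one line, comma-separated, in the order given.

The pattern is rounding harmony: -u when the last vowel of the stem is a rounded vowel (*sugo*, *lako*); -av when the last vowel of the stem is an unrounded vowel (*nile*, *vula*).
The last vowel of *ba* is /a/, which is an unrounded vowel, so the suffix is -av, giving *baav*.
*pego* — last vowel /o/ (a rounded vowel) → -u → *pegou*.

baav, pegou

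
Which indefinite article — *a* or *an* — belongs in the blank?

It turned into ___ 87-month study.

The indefinite article is chosen by the initial *sound* of the following word, not its spelling.
The number *87* is spoken "eighty-…", beginning with /ˈeɪti/ — a vowel sound.
So the article is *an*: It turned into an 87-month study.

an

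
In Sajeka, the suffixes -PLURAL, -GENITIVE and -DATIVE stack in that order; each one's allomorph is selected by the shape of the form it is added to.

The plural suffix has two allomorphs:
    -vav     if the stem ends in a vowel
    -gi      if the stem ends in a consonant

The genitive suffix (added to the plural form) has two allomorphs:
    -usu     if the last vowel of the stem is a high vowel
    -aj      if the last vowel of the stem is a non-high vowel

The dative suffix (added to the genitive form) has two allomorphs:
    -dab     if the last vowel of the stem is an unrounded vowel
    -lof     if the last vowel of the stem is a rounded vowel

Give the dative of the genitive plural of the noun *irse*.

Since the final sound of *irse* is /e/ (a vowel), it takes -vav, giving *irsevav*.
The plural form *irsevav* — last vowel /a/ (a non-high vowel) → -aj → *irsevavaj*.
The genitive form *irsevavaj* — last vowel /a/ (an unrounded vowel) → -dab → *irsevavajdab*.

irsevavajdab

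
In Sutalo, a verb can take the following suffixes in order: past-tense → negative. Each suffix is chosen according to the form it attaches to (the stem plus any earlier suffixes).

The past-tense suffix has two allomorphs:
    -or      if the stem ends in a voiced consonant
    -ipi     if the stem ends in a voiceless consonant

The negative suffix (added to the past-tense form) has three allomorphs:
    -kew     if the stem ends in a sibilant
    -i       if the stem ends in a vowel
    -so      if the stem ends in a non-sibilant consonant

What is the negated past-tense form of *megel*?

*megel*: final consonant = /l/, voiced → -or → *megelor*.
Since the final sound of the past-tense form *megelor* is /r/ (a non-sibilant consonant), it takes -so, giving *megelorso*.

megelorso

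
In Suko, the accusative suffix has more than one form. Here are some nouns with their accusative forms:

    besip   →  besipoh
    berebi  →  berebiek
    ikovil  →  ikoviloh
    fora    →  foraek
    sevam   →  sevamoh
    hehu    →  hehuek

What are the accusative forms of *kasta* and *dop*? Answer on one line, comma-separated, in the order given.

kastaek, dopoh

The pattern is consonant vs. vowel: -oh when the stem ends in a consonant (*besip*, *ikovil*, *sevam*); -ek when the stem ends in a vowel (*berebi*, *fora*, *hehu*).
Since the final sound of *kasta* is /a/ (a vowel), it takes -ek, giving *kastaek*.
Since the final sound of *dop* is /p/ (a consonant), it takes -oh, giving *dopoh*.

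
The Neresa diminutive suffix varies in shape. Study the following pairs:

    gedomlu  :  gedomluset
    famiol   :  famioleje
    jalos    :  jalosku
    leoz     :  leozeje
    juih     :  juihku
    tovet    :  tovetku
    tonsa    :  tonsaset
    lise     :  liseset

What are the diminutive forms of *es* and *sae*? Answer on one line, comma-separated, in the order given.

esku, saeset

The alternation tracks the final sound of the stem — -ku when the stem ends in a voiceless consonant (*jalos*, *juih*, *tovet*); -eje when the stem ends in a voiced consonant (*famiol*, *leoz*); -set when the stem ends in a vowel (*gedomlu*, *tonsa*, *lise*).
The final sound of *es* is /s/, which is a voiceless consonant, so the suffix is -ku, giving *esku*.
*sae*: final sound = /e/, a vowel → -set → *saeset*.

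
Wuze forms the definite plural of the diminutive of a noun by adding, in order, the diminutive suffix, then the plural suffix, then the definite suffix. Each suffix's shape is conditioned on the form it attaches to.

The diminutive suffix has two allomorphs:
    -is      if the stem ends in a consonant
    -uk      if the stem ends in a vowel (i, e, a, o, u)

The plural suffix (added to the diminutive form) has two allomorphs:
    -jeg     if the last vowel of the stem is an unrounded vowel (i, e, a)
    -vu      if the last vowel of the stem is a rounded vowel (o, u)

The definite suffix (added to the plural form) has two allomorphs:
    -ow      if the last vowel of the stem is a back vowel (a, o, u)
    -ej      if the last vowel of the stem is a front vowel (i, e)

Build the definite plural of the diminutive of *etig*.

*etig* — final sound /g/ (a consonant) → -is → *etigis*.
The last vowel of the diminutive form *etigis* is /i/, which is an unrounded vowel, so the plural suffix is -jeg, giving *etigisjeg*.
The plural form *etigisjeg* — last vowel /e/ (a front vowel) → -ej → *etigisjegej*.

etigisjegej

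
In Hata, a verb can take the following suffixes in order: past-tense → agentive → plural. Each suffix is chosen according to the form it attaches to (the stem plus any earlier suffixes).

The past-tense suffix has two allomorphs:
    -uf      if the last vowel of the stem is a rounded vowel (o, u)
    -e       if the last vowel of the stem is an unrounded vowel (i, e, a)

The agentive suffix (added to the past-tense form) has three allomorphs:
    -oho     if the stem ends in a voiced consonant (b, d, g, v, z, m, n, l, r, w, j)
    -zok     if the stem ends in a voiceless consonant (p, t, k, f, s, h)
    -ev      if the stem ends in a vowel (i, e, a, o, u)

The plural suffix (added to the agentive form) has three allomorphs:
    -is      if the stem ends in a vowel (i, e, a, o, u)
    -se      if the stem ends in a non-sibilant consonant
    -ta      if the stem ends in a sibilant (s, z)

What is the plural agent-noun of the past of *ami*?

*ami*: last vowel = /i/, an unrounded vowel → -e → *amie*.
The past-tense form *amie* — final sound /e/ (a vowel) → -ev → *amieev*.
The final sound of the agentive form *amieev* is /v/, which is a non-sibilant consonant, so the plural suffix is -se, giving *amieevse*.

amieevse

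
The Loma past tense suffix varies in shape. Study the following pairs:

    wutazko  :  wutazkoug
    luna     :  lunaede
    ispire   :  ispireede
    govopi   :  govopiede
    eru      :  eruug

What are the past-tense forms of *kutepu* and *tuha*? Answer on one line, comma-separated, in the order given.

Looking at the last vowel of each stem: -ug when the last vowel of the stem is a rounded vowel (*wutazko*, *eru*); -ede when the last vowel of the stem is an unrounded vowel (*luna*, *ispire*, *govopi*).
*kutepu*: last vowel = /u/, a rounded vowel → -ug → *kutepuug*.
*tuha* — last vowel /a/ (an unrounded vowel) → -ede → *tuhaede*.

kutepuug, tuhaede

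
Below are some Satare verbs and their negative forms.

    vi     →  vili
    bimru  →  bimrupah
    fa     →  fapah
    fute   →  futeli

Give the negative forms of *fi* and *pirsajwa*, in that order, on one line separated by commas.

The alternation tracks the last vowel of the stem — -li when the last vowel of the stem is a front vowel (*vi*, *fute*); -pah when the last vowel of the stem is a back vowel (*bimru*, *fa*).
*fi*: last vowel = /i/, a front vowel → -li → *fili*.
*pirsajwa*: last vowel = /a/, a back vowel → -pah → *pirsajwapah*.

fili, pirsajwapah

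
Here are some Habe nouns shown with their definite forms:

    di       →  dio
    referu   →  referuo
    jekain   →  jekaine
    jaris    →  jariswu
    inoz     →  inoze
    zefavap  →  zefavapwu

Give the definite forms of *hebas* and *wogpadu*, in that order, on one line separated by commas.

hebaswu, wogpaduo

The alternation tracks the final sound of the stem — -wu when the stem ends in a voiceless consonant (*jaris*, *zefavap*); -e when the stem ends in a voiced consonant (*jekain*, *inoz*); -o when the stem ends in a vowel (*di*, *referu*).
The final sound of *hebas* is /s/, which is a voiceless consonant, so the suffix is -wu, giving *hebaswu*.
*wogpadu*: final sound = /u/, a vowel → -o → *wogpaduo*.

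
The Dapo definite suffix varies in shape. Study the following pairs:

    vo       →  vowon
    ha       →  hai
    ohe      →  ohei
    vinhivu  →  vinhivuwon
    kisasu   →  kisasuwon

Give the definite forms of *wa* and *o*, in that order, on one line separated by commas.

wai, owon

Looking at the last vowel of each stem: -won when the last vowel of the stem is a rounded vowel (*vo*, *vinhivu*, *kisasu*); -i when the last vowel of the stem is an unrounded vowel (*ha*, *ohe*).
*wa*: last vowel = /a/, an unrounded vowel → -i → *wai*.
*o* — last vowel /o/ (a rounded vowel) → -won → *owon*.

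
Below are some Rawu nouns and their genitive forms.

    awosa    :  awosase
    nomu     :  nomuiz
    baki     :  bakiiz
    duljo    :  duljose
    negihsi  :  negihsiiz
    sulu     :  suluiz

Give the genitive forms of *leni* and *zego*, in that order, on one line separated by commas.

leniiz, zegose

The pattern is height harmony: -iz when the last vowel of the stem is a high vowel (*nomu*, *baki*, *negihsi*, *sulu*); -se when the last vowel of the stem is a non-high vowel (*awosa*, *duljo*).
*leni*: last vowel = /i/, a high vowel → -iz → *leniiz*.
*zego* — last vowel /o/ (a non-high vowel) → -se → *zegose*.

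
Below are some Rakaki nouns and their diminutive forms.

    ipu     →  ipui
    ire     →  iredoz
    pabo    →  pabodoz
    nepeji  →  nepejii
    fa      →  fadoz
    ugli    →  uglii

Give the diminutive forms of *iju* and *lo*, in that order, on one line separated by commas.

ijui, lodoz

Looking at the last vowel of each stem: -i when the last vowel of the stem is a high vowel (*ipu*, *nepeji*, *ugli*); -doz when the last vowel of the stem is a non-high vowel (*ire*, *pabo*, *fa*).
The last vowel of *iju* is /u/, which is a high vowel, so the suffix is -i, giving *ijui*.
The last vowel of *lo* is /o/, which is a non-high vowel, so the suffix is -doz, giving *lodoz*.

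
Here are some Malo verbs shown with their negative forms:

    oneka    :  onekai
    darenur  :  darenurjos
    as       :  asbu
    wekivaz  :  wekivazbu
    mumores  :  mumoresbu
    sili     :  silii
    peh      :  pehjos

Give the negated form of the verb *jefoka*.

jefokai

The pattern is sibilance of the final sound: -bu when the stem ends in a sibilant (*as*, *wekivaz*, *mumores*); -jos when the stem ends in a non-sibilant consonant (*darenur*, *peh*); -i when the stem ends in a vowel (*oneka*, *sili*).
*jefoka* — final sound /a/ (a vowel) → -i → *jefokai*.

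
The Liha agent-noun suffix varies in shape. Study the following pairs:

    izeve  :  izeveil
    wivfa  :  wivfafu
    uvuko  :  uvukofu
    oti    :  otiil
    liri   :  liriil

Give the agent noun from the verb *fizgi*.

Looking at the last vowel of each stem: -il when the last vowel of the stem is a front vowel (*izeve*, *oti*, *liri*); -fu when the last vowel of the stem is a back vowel (*wivfa*, *uvuko*).
*fizgi* — last vowel /i/ (a front vowel) → -il → *fizgiil*.

fizgiil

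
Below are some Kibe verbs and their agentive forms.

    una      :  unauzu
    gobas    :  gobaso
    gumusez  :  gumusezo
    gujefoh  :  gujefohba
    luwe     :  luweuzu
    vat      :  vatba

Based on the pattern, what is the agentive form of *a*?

The alternation tracks the final sound of the stem — -o when the stem ends in a sibilant (*gobas*, *gumusez*); -ba when the stem ends in a non-sibilant consonant (*gujefoh*, *vat*); -uzu when the stem ends in a vowel (*una*, *luwe*).
Since the final sound of *a* is /a/ (a vowel), it takes -uzu, giving *auzu*.

auzu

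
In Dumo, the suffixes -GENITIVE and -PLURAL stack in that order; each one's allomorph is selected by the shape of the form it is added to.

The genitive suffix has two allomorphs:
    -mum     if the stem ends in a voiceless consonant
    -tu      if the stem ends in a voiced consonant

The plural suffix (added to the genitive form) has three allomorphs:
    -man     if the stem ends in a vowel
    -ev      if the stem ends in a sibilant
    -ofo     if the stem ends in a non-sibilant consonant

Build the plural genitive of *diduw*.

The final consonant of *diduw* is /w/, which is voiced, so the genitive suffix is -tu, giving *diduwtu*.
The final sound of the genitive form *diduwtu* is /u/, which is a vowel, so the plural suffix is -man, giving *diduwtuman*.

diduwtuman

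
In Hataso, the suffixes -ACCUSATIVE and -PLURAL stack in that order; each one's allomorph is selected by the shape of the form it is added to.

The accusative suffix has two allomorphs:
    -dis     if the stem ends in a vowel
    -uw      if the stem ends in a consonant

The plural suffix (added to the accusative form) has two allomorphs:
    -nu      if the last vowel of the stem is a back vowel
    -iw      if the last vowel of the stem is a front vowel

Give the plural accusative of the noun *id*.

*id*: final sound = /d/, a consonant → -uw → *iduw*.
Since the last vowel of the accusative form *iduw* is /u/ (a back vowel), it takes -nu, giving *iduwnu*.

iduwnu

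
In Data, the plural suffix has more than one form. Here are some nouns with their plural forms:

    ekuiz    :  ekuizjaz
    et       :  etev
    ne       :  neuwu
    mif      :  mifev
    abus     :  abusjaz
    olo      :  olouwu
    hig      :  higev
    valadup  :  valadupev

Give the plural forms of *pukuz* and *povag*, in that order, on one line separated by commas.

The pattern is sibilance of the final sound: -jaz when the stem ends in a sibilant (*ekuiz*, *abus*); -ev when the stem ends in a non-sibilant consonant (*et*, *mif*, *hig*, *valadup*); -uwu when the stem ends in a vowel (*ne*, *olo*).
The final sound of *pukuz* is /z/, which is a sibilant, so the suffix is -jaz, giving *pukuzjaz*.
The final sound of *povag* is /g/, which is a non-sibilant consonant, so the suffix is -ev, giving *povagev*.

pukuzjaz, povagev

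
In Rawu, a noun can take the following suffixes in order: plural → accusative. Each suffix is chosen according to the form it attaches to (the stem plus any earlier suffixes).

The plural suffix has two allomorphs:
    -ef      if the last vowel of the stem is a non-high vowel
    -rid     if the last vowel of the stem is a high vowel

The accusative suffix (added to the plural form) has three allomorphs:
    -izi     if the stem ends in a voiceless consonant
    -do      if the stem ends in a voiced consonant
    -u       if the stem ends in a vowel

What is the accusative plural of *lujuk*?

Since the last vowel of *lujuk* is /u/ (a high vowel), it takes -rid, giving *lujukrid*.
The plural form *lujukrid* — final sound /d/ (a voiced consonant) → -do → *lujukriddo*.

lujukriddo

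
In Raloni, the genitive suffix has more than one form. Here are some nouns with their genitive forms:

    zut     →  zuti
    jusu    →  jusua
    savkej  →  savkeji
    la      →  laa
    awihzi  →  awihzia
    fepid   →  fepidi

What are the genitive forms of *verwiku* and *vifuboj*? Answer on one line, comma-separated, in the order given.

The suffix is conditioned by the final sound: -i when the stem ends in a consonant (*zut*, *savkej*, *fepid*); -a when the stem ends in a vowel (*jusu*, *la*, *awihzi*).
Since the final sound of *verwiku* is /u/ (a vowel), it takes -a, giving *verwikua*.
*vifuboj*: final sound = /j/, a consonant → -i → *vifuboji*.

verwikua, vifuboji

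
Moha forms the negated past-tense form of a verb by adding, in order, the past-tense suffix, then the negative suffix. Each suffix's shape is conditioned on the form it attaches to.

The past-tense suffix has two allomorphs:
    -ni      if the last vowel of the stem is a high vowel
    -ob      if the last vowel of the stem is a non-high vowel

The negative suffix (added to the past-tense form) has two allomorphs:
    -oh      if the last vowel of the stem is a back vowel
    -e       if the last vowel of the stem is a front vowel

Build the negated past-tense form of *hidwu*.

The last vowel of *hidwu* is /u/, which is a high vowel, so the past-tense suffix is -ni, giving *hidwuni*.
Since the last vowel of the past-tense form *hidwuni* is /i/ (a front vowel), it takes -e, giving *hidwunie*.

hidwunie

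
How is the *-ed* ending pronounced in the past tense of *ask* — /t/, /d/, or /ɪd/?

/t/

The stem *ask* ends in a voiceless consonant other than /t/.
The -ed suffix is realized as /ɪd/ after /t, d/; as /t/ after other voiceless consonants; and as /d/ after other voiced sounds.
So -ed on *ask* is pronounced /t/.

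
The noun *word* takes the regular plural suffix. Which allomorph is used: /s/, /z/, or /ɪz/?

/z/

The stem *word* ends in a voiced non-sibilant sound.
The plural suffix surfaces as /ɪz/ after sibilants, /s/ after other voiceless consonants, and /z/ after other voiced sounds.
So the plural -s on *word* is pronounced /z/.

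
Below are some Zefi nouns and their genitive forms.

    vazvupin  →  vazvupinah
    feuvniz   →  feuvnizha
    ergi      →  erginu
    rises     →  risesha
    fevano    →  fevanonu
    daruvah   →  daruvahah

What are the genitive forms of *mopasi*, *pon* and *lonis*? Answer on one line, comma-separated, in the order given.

Looking at the final sound of each stem: -ha when the stem ends in a sibilant (*feuvniz*, *rises*); -ah when the stem ends in a non-sibilant consonant (*vazvupin*, *daruvah*); -nu when the stem ends in a vowel (*ergi*, *fevano*).
*mopasi*: final sound = /i/, a vowel → -nu → *mopasinu*.
The final sound of *pon* is /n/, which is a non-sibilant consonant, so the suffix is -ah, giving *ponah*.
The final sound of *lonis* is /s/, which is a sibilant, so the suffix is -ha, giving *lonisha*.

mopasinu, ponah, lonisha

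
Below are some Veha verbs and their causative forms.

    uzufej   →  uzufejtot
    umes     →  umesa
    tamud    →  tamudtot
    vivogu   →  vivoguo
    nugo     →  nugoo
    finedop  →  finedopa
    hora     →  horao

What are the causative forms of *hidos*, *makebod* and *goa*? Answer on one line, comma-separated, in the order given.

The alternation tracks the final sound of the stem — -a when the stem ends in a voiceless consonant (*umes*, *finedop*); -tot when the stem ends in a voiced consonant (*uzufej*, *tamud*); -o when the stem ends in a vowel (*vivogu*, *nugo*, *hora*).
The final sound of *hidos* is /s/, which is a voiceless consonant, so the suffix is -a, giving *hidosa*.
*makebod* — final sound /d/ (a voiced consonant) → -tot → *makebodtot*.
The final sound of *goa* is /a/, which is a vowel, so the suffix is -o, giving *goao*.

hidosa, makebodtot, goao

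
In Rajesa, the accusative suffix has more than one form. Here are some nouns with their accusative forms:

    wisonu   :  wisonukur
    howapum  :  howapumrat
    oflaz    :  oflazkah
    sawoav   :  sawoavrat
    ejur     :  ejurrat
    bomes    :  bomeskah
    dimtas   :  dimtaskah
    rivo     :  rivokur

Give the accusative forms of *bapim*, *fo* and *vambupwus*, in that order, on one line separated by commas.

bapimrat, fokur, vambupwuskah

Looking at the final sound of each stem: -kah when the stem ends in a sibilant (*oflaz*, *bomes*, *dimtas*); -rat when the stem ends in a non-sibilant consonant (*howapum*, *sawoav*, *ejur*); -kur when the stem ends in a vowel (*wisonu*, *rivo*).
*bapim* — final sound /m/ (a non-sibilant consonant) → -rat → *bapimrat*.
Since the final sound of *fo* is /o/ (a vowel), it takes -kur, giving *fokur*.
Since the final sound of *vambupwus* is /s/ (a sibilant), it takes -kah, giving *vambupwuskah*.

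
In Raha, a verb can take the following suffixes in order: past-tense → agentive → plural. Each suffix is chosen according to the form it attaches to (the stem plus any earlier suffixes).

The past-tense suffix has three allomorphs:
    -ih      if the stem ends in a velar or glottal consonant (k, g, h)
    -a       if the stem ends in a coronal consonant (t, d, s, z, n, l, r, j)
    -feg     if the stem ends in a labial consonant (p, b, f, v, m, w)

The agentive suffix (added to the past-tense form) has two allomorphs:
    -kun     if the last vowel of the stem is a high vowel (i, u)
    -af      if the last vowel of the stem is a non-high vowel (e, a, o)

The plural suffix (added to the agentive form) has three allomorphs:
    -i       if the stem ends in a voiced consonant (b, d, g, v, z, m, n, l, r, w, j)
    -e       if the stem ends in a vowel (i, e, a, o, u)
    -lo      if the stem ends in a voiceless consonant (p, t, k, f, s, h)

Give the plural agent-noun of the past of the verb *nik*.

*nik*: final consonant = /k/, velar/glottal → -ih → *nikih*.
The last vowel of the past-tense form *nikih* is /i/, which is a high vowel, so the agentive suffix is -kun, giving *nikihkun*.
The final sound of the agentive form *nikihkun* is /n/, which is a voiced consonant, so the plural suffix is -i, giving *nikihkuni*.

nikihkuni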